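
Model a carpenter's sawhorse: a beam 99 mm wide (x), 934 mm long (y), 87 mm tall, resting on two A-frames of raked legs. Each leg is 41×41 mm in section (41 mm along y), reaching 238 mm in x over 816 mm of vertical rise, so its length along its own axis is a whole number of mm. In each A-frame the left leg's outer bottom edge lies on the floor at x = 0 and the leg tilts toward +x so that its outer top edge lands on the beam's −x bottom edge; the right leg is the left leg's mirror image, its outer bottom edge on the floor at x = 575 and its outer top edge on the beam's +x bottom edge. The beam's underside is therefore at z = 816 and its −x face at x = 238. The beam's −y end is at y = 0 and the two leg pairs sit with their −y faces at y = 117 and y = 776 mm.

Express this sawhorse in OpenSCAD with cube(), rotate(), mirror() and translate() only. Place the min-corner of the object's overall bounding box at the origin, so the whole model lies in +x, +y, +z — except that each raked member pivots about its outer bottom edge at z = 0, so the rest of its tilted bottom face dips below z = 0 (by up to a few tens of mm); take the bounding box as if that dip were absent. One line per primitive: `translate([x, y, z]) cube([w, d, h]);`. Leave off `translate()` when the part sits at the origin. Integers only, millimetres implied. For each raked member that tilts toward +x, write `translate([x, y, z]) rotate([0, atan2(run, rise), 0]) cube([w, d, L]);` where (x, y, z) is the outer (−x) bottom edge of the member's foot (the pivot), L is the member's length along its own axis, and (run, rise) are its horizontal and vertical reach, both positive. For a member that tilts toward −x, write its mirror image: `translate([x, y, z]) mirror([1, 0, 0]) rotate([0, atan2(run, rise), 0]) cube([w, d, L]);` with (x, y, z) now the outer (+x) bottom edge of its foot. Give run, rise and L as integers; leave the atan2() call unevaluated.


translate([238, 0, 816]) cube([99, 934, 87]);
translate([0, 117, 0]) rotate([0, atan2(238, 816), 0]) cube([41, 41, 850]);
translate([575, 117, 0]) mirror([1, 0, 0]) rotate([0, atan2(238, 816), 0]) cube([41, 41, 850]);
translate([0, 776, 0]) rotate([0, atan2(238, 816), 0]) cube([41, 41, 850]);
translate([575, 776, 0]) mirror([1, 0, 0]) rotate([0, atan2(238, 816), 0]) cube([41, 41, 850]);


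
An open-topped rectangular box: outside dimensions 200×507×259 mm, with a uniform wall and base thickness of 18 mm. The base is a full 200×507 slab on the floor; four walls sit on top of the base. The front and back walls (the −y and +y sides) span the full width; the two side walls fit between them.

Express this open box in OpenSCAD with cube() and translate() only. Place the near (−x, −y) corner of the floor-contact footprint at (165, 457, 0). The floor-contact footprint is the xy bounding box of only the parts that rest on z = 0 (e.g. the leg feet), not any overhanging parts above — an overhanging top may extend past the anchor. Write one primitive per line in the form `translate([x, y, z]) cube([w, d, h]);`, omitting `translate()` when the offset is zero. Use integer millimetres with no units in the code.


translate([165, 457, 0]) cube([200, 507, 18]);
translate([165, 457, 18]) cube([200, 18, 241]);
translate([165, 946, 18]) cube([200, 18, 241]);
translate([165, 475, 18]) cube([18, 471, 241]);
translate([347, 475, 18]) cube([18, 471, 241]);


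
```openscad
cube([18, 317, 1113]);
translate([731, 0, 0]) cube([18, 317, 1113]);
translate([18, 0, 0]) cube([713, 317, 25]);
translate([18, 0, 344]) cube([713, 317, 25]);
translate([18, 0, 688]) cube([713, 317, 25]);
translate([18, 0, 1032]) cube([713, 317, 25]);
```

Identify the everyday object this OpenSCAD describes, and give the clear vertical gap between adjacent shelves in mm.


A bookshelf. The clear shelf gap is 319 mm.

Two tall side panels with 4 horizontal boards between them — a bookshelf. The first two shelf undersides are at z = 0 and z = 344; with shelf thickness 25, the clear gap is 344 − 0 − 25 = 319 mm.


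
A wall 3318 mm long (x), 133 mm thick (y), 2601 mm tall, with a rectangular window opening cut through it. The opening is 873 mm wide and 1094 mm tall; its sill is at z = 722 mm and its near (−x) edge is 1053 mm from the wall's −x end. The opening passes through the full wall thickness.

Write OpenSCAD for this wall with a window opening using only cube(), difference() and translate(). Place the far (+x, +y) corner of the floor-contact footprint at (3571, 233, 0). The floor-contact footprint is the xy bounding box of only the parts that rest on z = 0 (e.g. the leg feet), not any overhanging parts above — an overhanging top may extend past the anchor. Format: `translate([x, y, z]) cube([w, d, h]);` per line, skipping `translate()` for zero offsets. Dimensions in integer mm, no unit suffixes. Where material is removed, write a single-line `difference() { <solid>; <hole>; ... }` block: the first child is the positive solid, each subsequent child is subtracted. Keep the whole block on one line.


difference() { translate([253, 100, 0]) cube([3318, 133, 2601]); translate([1306, 100, 722]) cube([873, 133, 1094]); }


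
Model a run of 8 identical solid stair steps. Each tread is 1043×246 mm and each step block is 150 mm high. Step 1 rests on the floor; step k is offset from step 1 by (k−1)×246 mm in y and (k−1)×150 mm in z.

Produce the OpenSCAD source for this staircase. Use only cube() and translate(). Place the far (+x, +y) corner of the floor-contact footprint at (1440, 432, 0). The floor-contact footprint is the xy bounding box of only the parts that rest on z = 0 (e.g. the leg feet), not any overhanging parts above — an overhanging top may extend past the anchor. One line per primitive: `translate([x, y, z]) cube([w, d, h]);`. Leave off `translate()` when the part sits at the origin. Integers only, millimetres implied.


translate([397, 186, 0]) cube([1043, 246, 150]);
translate([397, 432, 150]) cube([1043, 246, 150]);
translate([397, 678, 300]) cube([1043, 246, 150]);
translate([397, 924, 450]) cube([1043, 246, 150]);
translate([397, 1170, 600]) cube([1043, 246, 150]);
translate([397, 1416, 750]) cube([1043, 246, 150]);
translate([397, 1662, 900]) cube([1043, 246, 150]);
translate([397, 1908, 1050]) cube([1043, 246, 150]);


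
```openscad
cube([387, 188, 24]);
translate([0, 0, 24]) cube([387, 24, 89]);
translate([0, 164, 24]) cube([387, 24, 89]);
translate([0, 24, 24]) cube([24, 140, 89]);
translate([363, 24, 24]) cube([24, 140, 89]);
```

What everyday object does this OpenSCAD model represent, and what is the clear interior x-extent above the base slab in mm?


An open box. The internal width is 339 mm.

A 387×188 base slab with four walls standing on it — an open box. The base is 387 mm wide and the walls are 24 mm thick, so the internal width is 387 − 2 × 24 = 339 mm.


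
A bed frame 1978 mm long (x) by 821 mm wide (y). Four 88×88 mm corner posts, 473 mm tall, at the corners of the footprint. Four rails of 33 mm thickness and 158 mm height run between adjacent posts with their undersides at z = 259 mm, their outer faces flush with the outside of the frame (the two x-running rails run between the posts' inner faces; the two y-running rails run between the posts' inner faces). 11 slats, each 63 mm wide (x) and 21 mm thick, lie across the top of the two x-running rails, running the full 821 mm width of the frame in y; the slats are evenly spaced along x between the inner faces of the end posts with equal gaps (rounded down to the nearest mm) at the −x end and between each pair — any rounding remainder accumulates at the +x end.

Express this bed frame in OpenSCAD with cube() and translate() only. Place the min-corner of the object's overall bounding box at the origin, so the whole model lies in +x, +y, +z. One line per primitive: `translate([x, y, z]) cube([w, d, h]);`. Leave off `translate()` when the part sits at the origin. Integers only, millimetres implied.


cube([88, 88, 473]);
translate([0, 733, 0]) cube([88, 88, 473]);
translate([1890, 0, 0]) cube([88, 88, 473]);
translate([1890, 733, 0]) cube([88, 88, 473]);
translate([88, 0, 259]) cube([1802, 33, 158]);
translate([88, 788, 259]) cube([1802, 33, 158]);
translate([0, 88, 259]) cube([33, 645, 158]);
translate([1945, 88, 259]) cube([33, 645, 158]);
translate([180, 0, 417]) cube([63, 821, 21]);
translate([335, 0, 417]) cube([63, 821, 21]);
translate([490, 0, 417]) cube([63, 821, 21]);
translate([645, 0, 417]) cube([63, 821, 21]);
translate([800, 0, 417]) cube([63, 821, 21]);
translate([955, 0, 417]) cube([63, 821, 21]);
translate([1110, 0, 417]) cube([63, 821, 21]);
translate([1265, 0, 417]) cube([63, 821, 21]);
translate([1420, 0, 417]) cube([63, 821, 21]);
translate([1575, 0, 417]) cube([63, 821, 21]);
translate([1730, 0, 417]) cube([63, 821, 21]);


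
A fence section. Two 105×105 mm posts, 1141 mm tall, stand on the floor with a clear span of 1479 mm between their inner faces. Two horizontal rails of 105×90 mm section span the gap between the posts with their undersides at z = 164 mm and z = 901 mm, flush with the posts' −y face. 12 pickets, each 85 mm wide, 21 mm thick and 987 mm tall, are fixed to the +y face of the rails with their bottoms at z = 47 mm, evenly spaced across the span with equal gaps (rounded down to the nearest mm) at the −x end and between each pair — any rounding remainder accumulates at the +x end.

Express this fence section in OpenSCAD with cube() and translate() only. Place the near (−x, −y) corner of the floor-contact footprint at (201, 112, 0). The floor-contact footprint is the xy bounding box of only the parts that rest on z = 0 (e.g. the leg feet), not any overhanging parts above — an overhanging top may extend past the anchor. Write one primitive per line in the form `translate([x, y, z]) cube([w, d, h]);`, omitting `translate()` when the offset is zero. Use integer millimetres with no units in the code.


translate([201, 112, 0]) cube([105, 105, 1141]);
translate([1785, 112, 0]) cube([105, 105, 1141]);
translate([306, 112, 164]) cube([1479, 105, 90]);
translate([306, 112, 901]) cube([1479, 105, 90]);
translate([341, 217, 47]) cube([85, 21, 987]);
translate([461, 217, 47]) cube([85, 21, 987]);
translate([581, 217, 47]) cube([85, 21, 987]);
translate([701, 217, 47]) cube([85, 21, 987]);
translate([821, 217, 47]) cube([85, 21, 987]);
translate([941, 217, 47]) cube([85, 21, 987]);
translate([1061, 217, 47]) cube([85, 21, 987]);
translate([1181, 217, 47]) cube([85, 21, 987]);
translate([1301, 217, 47]) cube([85, 21, 987]);
translate([1421, 217, 47]) cube([85, 21, 987]);
translate([1541, 217, 47]) cube([85, 21, 987]);
translate([1661, 217, 47]) cube([85, 21, 987]);


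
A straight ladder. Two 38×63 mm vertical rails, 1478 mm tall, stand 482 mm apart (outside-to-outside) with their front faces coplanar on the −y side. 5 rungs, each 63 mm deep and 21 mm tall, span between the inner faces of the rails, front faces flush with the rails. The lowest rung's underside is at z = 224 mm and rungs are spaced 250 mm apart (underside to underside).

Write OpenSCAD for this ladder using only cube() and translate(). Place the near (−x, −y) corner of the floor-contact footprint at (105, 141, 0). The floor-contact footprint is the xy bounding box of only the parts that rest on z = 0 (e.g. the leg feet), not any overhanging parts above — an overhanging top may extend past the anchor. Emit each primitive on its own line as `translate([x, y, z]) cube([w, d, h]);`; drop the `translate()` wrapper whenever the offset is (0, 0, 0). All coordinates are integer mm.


translate([105, 141, 0]) cube([38, 63, 1478]);
translate([549, 141, 0]) cube([38, 63, 1478]);
translate([143, 141, 224]) cube([406, 63, 21]);
translate([143, 141, 474]) cube([406, 63, 21]);
translate([143, 141, 724]) cube([406, 63, 21]);
translate([143, 141, 974]) cube([406, 63, 21]);
translate([143, 141, 1224]) cube([406, 63, 21]);


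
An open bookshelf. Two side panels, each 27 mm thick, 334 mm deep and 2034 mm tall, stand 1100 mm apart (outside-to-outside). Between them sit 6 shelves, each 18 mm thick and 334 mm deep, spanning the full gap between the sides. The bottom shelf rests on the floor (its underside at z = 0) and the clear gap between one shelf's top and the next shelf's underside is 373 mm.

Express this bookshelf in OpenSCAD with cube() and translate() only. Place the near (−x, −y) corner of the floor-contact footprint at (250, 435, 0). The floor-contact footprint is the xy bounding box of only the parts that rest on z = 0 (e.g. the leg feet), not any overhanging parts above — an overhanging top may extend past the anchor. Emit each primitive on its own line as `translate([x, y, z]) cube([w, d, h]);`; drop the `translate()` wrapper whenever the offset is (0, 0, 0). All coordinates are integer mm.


translate([250, 435, 0]) cube([27, 334, 2034]);
translate([1323, 435, 0]) cube([27, 334, 2034]);
translate([277, 435, 0]) cube([1046, 334, 18]);
translate([277, 435, 391]) cube([1046, 334, 18]);
translate([277, 435, 782]) cube([1046, 334, 18]);
translate([277, 435, 1173]) cube([1046, 334, 18]);
translate([277, 435, 1564]) cube([1046, 334, 18]);
translate([277, 435, 1955]) cube([1046, 334, 18]);


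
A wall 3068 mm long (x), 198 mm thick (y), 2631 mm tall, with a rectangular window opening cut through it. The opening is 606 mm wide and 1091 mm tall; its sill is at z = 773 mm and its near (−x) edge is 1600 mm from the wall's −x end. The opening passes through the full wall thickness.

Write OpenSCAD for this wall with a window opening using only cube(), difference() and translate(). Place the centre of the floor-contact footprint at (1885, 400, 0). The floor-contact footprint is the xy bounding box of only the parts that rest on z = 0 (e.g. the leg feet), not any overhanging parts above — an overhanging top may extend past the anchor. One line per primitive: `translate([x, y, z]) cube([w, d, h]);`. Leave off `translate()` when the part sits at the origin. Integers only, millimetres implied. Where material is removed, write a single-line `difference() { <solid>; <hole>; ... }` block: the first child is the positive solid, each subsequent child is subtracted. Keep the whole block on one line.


difference() { translate([351, 301, 0]) cube([3068, 198, 2631]); translate([1951, 301, 773]) cube([606, 198, 1091]); }


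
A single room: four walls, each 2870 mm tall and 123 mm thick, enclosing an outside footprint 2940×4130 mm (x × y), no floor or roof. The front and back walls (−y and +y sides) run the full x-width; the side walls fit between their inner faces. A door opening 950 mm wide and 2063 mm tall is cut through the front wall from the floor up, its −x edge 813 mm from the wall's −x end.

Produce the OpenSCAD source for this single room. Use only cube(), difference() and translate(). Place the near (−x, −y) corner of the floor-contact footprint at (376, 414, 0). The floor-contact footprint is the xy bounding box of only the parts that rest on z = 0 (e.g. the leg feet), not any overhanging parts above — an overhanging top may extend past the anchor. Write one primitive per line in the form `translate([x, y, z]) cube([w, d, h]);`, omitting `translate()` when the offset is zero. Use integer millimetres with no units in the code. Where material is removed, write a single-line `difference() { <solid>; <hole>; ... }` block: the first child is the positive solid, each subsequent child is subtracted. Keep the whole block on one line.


difference() { translate([376, 414, 0]) cube([2940, 123, 2870]); translate([1189, 414, 0]) cube([950, 123, 2063]); }
translate([376, 4421, 0]) cube([2940, 123, 2870]);
translate([376, 537, 0]) cube([123, 3884, 2870]);
translate([3193, 537, 0]) cube([123, 3884, 2870]);


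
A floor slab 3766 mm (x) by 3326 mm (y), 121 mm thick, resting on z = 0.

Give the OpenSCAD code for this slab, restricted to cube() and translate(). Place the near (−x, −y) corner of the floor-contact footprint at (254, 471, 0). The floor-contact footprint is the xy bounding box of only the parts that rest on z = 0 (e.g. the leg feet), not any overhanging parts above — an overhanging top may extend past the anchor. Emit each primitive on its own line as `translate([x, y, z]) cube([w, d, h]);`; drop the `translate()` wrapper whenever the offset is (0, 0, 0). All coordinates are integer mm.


translate([254, 471, 0]) cube([3766, 3326, 121]);


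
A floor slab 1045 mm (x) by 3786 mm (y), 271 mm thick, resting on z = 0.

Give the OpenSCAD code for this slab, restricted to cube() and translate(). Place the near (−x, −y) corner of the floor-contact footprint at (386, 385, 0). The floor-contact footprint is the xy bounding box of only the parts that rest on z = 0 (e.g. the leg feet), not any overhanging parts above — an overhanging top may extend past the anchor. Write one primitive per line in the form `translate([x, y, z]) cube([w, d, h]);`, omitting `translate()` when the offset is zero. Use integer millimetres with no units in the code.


translate([386, 385, 0]) cube([1045, 3786, 271]);


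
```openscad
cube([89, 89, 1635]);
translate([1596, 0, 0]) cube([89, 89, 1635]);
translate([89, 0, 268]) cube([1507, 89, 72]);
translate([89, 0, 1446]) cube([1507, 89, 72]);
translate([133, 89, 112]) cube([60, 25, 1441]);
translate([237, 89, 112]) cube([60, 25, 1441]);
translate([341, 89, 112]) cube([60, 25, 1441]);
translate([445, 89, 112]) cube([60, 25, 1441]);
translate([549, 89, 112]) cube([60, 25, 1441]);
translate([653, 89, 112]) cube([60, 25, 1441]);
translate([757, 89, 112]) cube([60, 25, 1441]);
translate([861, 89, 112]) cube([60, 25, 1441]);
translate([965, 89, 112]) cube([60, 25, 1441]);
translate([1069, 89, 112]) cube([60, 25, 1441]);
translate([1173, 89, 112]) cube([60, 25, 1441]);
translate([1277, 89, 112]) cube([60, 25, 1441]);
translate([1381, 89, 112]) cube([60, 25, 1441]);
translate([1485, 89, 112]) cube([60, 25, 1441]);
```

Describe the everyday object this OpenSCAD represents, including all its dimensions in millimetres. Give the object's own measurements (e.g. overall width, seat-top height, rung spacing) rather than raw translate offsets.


A fence section. Two 89×89 mm posts, 1635 mm tall, stand on the floor with a clear span of 1507 mm between their inner faces. Two horizontal rails of 89×72 mm section span the gap between the posts with their undersides at z = 268 mm and z = 1446 mm, flush with the posts' −y face. 14 pickets, each 60 mm wide, 25 mm thick and 1441 mm tall, are fixed to the +y face of the rails with their bottoms at z = 112 mm, spaced across the span with a 44 mm gap after the −x post and between neighbouring pickets, with 51 mm left before the +x post.


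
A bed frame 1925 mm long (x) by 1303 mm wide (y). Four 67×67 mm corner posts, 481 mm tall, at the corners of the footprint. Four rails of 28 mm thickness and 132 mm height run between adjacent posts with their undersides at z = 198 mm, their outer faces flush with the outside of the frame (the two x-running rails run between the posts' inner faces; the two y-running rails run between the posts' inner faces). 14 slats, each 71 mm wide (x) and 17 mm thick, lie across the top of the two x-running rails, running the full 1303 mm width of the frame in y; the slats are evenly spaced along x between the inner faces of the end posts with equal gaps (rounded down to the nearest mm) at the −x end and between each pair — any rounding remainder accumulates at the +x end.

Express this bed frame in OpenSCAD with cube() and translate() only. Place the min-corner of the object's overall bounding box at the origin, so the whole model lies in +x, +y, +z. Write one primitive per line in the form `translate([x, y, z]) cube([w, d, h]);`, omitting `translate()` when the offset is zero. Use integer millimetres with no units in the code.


cube([67, 67, 481]);
translate([0, 1236, 0]) cube([67, 67, 481]);
translate([1858, 0, 0]) cube([67, 67, 481]);
translate([1858, 1236, 0]) cube([67, 67, 481]);
translate([67, 0, 198]) cube([1791, 28, 132]);
translate([67, 1275, 198]) cube([1791, 28, 132]);
translate([0, 67, 198]) cube([28, 1169, 132]);
translate([1897, 67, 198]) cube([28, 1169, 132]);
translate([120, 0, 330]) cube([71, 1303, 17]);
translate([244, 0, 330]) cube([71, 1303, 17]);
translate([368, 0, 330]) cube([71, 1303, 17]);
translate([492, 0, 330]) cube([71, 1303, 17]);
translate([616, 0, 330]) cube([71, 1303, 17]);
translate([740, 0, 330]) cube([71, 1303, 17]);
translate([864, 0, 330]) cube([71, 1303, 17]);
translate([988, 0, 330]) cube([71, 1303, 17]);
translate([1112, 0, 330]) cube([71, 1303, 17]);
translate([1236, 0, 330]) cube([71, 1303, 17]);
translate([1360, 0, 330]) cube([71, 1303, 17]);
translate([1484, 0, 330]) cube([71, 1303, 17]);
translate([1608, 0, 330]) cube([71, 1303, 17]);
translate([1732, 0, 330]) cube([71, 1303, 17]);


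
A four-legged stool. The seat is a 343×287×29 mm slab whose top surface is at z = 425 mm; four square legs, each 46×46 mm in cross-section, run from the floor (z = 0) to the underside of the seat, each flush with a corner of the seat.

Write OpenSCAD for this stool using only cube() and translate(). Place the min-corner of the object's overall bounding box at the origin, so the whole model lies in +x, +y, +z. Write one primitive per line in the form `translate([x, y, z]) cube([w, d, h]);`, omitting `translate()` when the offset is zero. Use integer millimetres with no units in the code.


// leg_h = 425 - 29 = 396
translate([0, 0, 396]) cube([343, 287, 29]);
cube([46, 46, 396]);
translate([297, 0, 0]) cube([46, 46, 396]);
translate([0, 241, 0]) cube([46, 46, 396]);
translate([297, 241, 0]) cube([46, 46, 396]);


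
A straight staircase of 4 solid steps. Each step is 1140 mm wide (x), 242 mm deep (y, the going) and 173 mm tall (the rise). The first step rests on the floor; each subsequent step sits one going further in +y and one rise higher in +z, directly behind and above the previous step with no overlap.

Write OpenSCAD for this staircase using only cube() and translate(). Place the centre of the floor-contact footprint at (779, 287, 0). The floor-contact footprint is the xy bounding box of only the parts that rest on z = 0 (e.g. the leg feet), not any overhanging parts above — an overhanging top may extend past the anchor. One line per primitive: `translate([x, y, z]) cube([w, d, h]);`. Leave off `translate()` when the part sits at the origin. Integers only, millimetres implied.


translate([209, 166, 0]) cube([1140, 242, 173]);
translate([209, 408, 173]) cube([1140, 242, 173]);
translate([209, 650, 346]) cube([1140, 242, 173]);
translate([209, 892, 519]) cube([1140, 242, 173]);


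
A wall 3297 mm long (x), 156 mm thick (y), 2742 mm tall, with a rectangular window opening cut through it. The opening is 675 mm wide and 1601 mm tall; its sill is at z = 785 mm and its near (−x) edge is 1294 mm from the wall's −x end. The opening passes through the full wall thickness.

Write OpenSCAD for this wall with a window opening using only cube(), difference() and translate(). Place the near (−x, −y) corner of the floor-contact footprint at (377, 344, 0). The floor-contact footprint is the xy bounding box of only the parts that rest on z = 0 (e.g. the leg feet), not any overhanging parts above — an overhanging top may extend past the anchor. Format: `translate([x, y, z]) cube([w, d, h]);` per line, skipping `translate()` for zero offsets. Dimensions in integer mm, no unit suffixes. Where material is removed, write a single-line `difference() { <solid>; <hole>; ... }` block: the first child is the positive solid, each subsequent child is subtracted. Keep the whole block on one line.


difference() { translate([377, 344, 0]) cube([3297, 156, 2742]); translate([1671, 344, 785]) cube([675, 156, 1601]); }


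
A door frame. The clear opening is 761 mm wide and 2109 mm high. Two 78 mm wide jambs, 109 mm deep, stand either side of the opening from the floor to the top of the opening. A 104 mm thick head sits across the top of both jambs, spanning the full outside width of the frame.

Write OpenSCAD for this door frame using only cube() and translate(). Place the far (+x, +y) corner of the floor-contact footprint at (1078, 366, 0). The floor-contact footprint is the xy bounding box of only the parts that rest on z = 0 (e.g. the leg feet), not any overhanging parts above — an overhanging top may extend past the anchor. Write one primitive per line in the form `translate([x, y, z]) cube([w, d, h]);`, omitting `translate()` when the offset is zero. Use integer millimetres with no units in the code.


translate([161, 257, 0]) cube([78, 109, 2109]);
translate([1000, 257, 0]) cube([78, 109, 2109]);
translate([161, 257, 2109]) cube([917, 109, 104]);


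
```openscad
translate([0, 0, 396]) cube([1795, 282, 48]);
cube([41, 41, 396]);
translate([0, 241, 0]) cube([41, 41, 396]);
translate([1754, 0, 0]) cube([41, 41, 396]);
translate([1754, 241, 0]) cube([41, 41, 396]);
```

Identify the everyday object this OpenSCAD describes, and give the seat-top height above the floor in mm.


A bench. The seat-top height is 444 mm.

A long slab on four corner posts — a bench. The slab sits at z = 396 with thickness 48, so the top is 396 + 48 = 444 mm.


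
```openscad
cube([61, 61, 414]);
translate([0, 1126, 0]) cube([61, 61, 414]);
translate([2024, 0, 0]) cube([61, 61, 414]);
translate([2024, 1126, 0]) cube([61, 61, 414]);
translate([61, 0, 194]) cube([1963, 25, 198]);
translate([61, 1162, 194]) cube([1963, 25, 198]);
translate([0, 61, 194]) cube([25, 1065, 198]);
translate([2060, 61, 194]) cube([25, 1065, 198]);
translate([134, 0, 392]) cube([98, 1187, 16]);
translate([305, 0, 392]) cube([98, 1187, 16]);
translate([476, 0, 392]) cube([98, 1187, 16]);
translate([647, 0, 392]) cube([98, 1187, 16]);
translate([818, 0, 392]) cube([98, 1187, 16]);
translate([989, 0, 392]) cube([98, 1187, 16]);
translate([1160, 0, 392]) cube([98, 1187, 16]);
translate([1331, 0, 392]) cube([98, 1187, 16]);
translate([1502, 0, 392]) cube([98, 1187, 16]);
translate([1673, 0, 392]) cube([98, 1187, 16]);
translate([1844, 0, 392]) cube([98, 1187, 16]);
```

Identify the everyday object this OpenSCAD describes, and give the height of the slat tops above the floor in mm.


A bed frame. The slat-top height is 408 mm.

Four posts, four rails, and a row of slats — a bed frame. Slats sit on the rails at z = 194 + 198 = 392; with slat thickness 16, the top is 408 mm.


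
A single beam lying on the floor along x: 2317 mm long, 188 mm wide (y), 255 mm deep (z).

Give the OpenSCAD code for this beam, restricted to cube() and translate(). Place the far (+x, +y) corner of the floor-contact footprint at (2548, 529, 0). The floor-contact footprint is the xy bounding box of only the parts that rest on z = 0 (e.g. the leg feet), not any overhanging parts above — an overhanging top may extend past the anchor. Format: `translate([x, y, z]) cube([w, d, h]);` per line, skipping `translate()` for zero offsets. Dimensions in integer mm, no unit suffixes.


translate([231, 341, 0]) cube([2317, 188, 255]);


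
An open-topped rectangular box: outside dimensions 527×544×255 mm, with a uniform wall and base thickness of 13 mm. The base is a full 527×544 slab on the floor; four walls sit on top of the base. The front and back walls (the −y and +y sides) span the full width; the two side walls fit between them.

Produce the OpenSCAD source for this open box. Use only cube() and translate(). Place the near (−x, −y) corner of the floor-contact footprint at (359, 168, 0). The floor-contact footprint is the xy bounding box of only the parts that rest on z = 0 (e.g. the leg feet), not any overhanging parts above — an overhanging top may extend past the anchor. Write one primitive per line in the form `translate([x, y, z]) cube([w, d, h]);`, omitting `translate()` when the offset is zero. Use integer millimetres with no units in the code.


translate([359, 168, 0]) cube([527, 544, 13]);
translate([359, 168, 13]) cube([527, 13, 242]);
translate([359, 699, 13]) cube([527, 13, 242]);
translate([359, 181, 13]) cube([13, 518, 242]);
translate([873, 181, 13]) cube([13, 518, 242]);


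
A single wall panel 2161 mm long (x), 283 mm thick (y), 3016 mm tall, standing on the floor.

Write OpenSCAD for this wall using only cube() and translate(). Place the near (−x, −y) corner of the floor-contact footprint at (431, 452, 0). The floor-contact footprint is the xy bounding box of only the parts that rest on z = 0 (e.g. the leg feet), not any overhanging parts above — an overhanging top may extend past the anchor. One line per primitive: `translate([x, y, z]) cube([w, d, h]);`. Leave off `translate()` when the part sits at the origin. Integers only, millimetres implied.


translate([431, 452, 0]) cube([2161, 283, 3016]);


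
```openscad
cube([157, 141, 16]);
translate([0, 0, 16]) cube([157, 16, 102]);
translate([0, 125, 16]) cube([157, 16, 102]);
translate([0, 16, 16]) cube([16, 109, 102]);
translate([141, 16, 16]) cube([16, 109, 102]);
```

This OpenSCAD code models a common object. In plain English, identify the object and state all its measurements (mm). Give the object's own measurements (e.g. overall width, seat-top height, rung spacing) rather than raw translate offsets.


An open-topped rectangular box: outside dimensions 157×141×118 mm, with a uniform wall and base thickness of 16 mm. The base is a full 157×141 slab on the floor; four walls sit on top of the base. The front and back walls (the −y and +y sides) span the full width; the two side walls fit between them.


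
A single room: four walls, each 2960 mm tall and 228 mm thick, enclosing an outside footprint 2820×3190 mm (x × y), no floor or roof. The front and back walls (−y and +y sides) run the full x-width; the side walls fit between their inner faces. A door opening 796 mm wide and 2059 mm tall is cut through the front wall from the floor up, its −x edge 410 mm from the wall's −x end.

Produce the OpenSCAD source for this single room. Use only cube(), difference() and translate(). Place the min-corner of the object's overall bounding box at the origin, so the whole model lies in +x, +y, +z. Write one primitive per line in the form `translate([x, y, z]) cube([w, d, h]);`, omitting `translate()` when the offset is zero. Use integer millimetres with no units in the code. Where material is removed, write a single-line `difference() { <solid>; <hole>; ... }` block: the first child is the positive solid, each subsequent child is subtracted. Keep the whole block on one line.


difference() { cube([2820, 228, 2960]); translate([410, 0, 0]) cube([796, 228, 2059]); }
translate([0, 2962, 0]) cube([2820, 228, 2960]);
translate([0, 228, 0]) cube([228, 2734, 2960]);
translate([2592, 228, 0]) cube([228, 2734, 2960]);


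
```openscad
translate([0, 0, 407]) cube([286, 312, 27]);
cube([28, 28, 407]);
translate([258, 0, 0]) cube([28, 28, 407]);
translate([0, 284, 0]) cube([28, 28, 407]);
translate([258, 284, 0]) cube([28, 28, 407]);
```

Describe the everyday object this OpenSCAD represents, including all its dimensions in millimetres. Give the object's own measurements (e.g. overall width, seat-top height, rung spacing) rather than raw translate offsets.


A simple wooden stool: a rectangular seat 286 mm (x) by 312 mm (y), 27 mm thick, top face at z = 434 mm, on four square legs, each 28×28 mm in cross-section. The legs rest on z = 0, each flush with a corner of the seat.


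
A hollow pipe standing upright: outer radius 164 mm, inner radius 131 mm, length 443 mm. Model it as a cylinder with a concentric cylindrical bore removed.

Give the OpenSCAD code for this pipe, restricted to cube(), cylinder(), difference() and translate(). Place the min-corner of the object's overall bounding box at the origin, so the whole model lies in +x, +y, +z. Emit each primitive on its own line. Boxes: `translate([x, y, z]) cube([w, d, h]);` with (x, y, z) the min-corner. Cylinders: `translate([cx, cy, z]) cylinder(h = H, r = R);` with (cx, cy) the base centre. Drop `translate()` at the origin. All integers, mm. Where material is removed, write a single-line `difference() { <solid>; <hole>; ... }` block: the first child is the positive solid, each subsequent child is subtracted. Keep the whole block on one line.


difference() { translate([164, 164, 0]) cylinder(h = 443, r = 164); translate([164, 164, 0]) cylinder(h = 443, r = 131); }


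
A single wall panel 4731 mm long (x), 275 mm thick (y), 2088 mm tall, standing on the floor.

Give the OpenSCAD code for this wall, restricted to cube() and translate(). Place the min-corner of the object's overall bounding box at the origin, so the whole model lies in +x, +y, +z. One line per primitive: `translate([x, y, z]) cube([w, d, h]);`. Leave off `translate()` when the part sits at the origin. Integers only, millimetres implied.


cube([4731, 275, 2088]);


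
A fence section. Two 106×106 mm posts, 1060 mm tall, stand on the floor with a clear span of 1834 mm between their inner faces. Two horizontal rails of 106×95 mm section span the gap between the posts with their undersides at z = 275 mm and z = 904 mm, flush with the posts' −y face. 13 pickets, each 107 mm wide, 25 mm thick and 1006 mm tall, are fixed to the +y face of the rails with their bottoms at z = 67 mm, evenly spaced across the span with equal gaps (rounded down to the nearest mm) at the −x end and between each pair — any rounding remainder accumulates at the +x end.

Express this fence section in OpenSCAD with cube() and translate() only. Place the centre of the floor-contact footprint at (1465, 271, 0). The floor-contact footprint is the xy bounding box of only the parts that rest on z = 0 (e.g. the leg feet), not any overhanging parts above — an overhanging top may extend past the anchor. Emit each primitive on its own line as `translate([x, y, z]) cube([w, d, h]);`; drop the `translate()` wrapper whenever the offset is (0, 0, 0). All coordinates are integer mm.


translate([442, 218, 0]) cube([106, 106, 1060]);
translate([2382, 218, 0]) cube([106, 106, 1060]);
translate([548, 218, 275]) cube([1834, 106, 95]);
translate([548, 218, 904]) cube([1834, 106, 95]);
translate([579, 324, 67]) cube([107, 25, 1006]);
translate([717, 324, 67]) cube([107, 25, 1006]);
translate([855, 324, 67]) cube([107, 25, 1006]);
translate([993, 324, 67]) cube([107, 25, 1006]);
translate([1131, 324, 67]) cube([107, 25, 1006]);
translate([1269, 324, 67]) cube([107, 25, 1006]);
translate([1407, 324, 67]) cube([107, 25, 1006]);
translate([1545, 324, 67]) cube([107, 25, 1006]);
translate([1683, 324, 67]) cube([107, 25, 1006]);
translate([1821, 324, 67]) cube([107, 25, 1006]);
translate([1959, 324, 67]) cube([107, 25, 1006]);
translate([2097, 324, 67]) cube([107, 25, 1006]);
translate([2235, 324, 67]) cube([107, 25, 1006]);


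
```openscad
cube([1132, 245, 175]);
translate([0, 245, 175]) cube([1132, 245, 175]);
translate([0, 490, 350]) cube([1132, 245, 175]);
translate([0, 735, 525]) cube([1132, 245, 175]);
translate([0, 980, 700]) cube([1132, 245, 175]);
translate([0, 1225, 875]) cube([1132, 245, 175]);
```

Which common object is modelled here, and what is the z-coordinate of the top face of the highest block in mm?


A staircase. The total rise is 1050 mm.

6 identical blocks, each offset up and back from the previous — a staircase. Each step is 175 mm tall and there are 6 of them, so the total rise is 6 × 175 = 1050 mm.


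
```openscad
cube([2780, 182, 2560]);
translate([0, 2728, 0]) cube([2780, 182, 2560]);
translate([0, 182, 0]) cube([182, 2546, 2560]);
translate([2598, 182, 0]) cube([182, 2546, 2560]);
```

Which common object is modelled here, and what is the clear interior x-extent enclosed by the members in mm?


A house (or room) frame. The interior width is 2416 mm.

Four 2560 mm walls enclosing a rectangle with no floor or roof — a room or house frame. Outside width is 2780 mm and wall thickness is 182 mm, so the interior width is 2780 − 2 × 182 = 2416 mm.


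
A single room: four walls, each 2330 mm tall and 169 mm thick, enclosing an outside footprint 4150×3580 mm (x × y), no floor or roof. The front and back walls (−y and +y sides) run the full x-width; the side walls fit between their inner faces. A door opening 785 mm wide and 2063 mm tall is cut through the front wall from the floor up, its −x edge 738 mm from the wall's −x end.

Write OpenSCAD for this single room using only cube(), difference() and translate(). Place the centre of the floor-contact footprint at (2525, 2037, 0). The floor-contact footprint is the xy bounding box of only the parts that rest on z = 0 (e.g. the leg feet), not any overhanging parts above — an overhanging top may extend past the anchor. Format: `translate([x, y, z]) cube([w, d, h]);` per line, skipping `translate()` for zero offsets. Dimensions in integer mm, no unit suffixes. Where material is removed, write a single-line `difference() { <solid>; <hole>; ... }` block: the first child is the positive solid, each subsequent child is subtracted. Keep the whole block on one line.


difference() { translate([450, 247, 0]) cube([4150, 169, 2330]); translate([1188, 247, 0]) cube([785, 169, 2063]); }
translate([450, 3658, 0]) cube([4150, 169, 2330]);
translate([450, 416, 0]) cube([169, 3242, 2330]);
translate([4431, 416, 0]) cube([169, 3242, 2330]);


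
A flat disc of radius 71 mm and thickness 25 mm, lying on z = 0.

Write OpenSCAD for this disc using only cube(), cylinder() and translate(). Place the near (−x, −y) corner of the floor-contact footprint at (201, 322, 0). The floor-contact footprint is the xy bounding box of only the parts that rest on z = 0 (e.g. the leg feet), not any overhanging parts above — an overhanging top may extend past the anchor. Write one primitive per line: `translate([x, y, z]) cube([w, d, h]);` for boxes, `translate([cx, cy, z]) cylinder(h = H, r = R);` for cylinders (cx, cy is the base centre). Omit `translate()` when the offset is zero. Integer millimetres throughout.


translate([272, 393, 0]) cylinder(h = 25, r = 71);


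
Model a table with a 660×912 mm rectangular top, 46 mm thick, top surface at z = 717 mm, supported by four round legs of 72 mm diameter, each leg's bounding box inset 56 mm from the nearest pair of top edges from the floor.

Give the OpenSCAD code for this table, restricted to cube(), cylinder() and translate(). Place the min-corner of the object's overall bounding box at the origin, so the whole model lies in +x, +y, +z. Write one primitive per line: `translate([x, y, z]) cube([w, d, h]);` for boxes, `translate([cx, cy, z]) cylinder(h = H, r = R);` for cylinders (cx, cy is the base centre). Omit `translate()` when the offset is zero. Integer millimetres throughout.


translate([0, 0, 671]) cube([660, 912, 46]);
translate([92, 92, 0]) cylinder(h = 671, r = 36);
translate([568, 92, 0]) cylinder(h = 671, r = 36);
translate([92, 820, 0]) cylinder(h = 671, r = 36);
translate([568, 820, 0]) cylinder(h = 671, r = 36);


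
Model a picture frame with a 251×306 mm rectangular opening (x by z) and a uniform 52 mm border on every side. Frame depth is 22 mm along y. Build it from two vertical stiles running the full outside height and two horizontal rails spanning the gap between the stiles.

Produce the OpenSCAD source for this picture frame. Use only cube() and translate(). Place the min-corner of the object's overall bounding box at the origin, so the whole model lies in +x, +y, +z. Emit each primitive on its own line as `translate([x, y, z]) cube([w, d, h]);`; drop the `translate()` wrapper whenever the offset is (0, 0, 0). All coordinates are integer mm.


cube([52, 22, 410]);
translate([303, 0, 0]) cube([52, 22, 410]);
translate([52, 0, 0]) cube([251, 22, 52]);
translate([52, 0, 358]) cube([251, 22, 52]);


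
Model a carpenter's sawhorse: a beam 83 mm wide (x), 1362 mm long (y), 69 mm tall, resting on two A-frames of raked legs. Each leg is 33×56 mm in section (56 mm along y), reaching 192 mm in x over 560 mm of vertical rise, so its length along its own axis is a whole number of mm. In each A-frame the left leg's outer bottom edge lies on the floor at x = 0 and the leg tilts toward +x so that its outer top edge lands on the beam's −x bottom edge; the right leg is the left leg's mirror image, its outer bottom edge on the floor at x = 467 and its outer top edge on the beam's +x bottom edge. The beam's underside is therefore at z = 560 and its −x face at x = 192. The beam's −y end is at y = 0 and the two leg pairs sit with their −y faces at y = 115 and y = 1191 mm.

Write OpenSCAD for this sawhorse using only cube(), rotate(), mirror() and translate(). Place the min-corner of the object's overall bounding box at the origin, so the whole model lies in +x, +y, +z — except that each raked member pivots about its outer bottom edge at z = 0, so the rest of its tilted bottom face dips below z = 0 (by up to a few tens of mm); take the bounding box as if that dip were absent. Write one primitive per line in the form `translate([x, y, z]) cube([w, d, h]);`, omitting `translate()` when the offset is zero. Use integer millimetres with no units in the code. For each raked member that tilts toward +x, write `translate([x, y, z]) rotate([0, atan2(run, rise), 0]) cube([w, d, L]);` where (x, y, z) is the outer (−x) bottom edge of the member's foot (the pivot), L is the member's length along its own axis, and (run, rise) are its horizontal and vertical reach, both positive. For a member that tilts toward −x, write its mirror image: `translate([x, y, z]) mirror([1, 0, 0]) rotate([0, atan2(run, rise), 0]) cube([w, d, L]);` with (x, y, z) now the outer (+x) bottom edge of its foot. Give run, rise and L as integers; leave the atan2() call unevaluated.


translate([192, 0, 560]) cube([83, 1362, 69]);
translate([0, 115, 0]) rotate([0, atan2(192, 560), 0]) cube([33, 56, 592]);
translate([467, 115, 0]) mirror([1, 0, 0]) rotate([0, atan2(192, 560), 0]) cube([33, 56, 592]);
translate([0, 1191, 0]) rotate([0, atan2(192, 560), 0]) cube([33, 56, 592]);
translate([467, 1191, 0]) mirror([1, 0, 0]) rotate([0, atan2(192, 560), 0]) cube([33, 56, 592]);
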